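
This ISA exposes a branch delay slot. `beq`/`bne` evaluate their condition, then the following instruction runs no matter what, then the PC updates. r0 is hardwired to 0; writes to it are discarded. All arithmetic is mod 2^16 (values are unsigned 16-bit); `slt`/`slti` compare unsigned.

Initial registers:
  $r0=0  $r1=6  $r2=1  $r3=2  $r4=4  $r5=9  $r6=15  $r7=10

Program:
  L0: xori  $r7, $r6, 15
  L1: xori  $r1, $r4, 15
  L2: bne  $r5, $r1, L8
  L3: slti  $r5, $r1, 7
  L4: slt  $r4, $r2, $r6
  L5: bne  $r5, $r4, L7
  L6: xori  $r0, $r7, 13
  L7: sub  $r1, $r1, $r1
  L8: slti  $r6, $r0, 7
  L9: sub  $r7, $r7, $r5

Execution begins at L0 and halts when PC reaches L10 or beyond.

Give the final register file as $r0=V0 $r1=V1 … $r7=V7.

[0] xori  $r7, $r6, 15  →  {$r0:0, $r1:6, $r2:1, $r3:2, $r4:4, $r5:9, $r6:15, $r7:0}
[1] xori  $r1, $r4, 15  →  {$r0:0, $r1:11, $r2:1, $r3:2, $r4:4, $r5:9, $r6:15, $r7:0}
[2] bne  $r5, $r1, L8  →  {$r0:0, $r1:11, $r2:1, $r3:2, $r4:4, $r5:9, $r6:15, $r7:0}  ⟨branch taken⟩
[3] slti  $r5, $r1, 7  →  {$r0:0, $r1:11, $r2:1, $r3:2, $r4:4, $r5:0, $r6:15, $r7:0}
[8] slti  $r6, $r0, 7  →  {$r0:0, $r1:11, $r2:1, $r3:2, $r4:4, $r5:0, $r6:1, $r7:0}
[9] sub  $r7, $r7, $r5  →  {$r0:0, $r1:11, $r2:1, $r3:2, $r4:4, $r5:0, $r6:1, $r7:0}

$r0=0 $r1=11 $r2=1 $r3=2 $r4=4 $r5=0 $r6=1 $r7=0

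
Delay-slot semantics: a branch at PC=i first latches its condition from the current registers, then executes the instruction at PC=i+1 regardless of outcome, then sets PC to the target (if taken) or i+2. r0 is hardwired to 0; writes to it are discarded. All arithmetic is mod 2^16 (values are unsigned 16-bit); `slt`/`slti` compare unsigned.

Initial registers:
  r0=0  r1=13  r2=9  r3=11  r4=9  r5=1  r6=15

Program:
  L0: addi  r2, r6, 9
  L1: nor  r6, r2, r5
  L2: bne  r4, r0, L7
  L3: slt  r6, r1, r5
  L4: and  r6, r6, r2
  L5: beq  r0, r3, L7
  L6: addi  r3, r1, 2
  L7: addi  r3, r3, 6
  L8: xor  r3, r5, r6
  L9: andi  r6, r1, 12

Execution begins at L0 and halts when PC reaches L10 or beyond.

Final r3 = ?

  step pc=0: addi  r2, r6, 9  regs=(0,13,24,11,9,1,15)
  step pc=1: nor  r6, r2, r5  regs=(0,13,24,11,9,1,65510)
  step pc=2: bne  r4, r0, L7  cond=T  regs=(0,13,24,11,9,1,65510)
  step pc=3: slt  r6, r1, r5  regs=(0,13,24,11,9,1,0)
  step pc=7: addi  r3, r3, 6  regs=(0,13,24,17,9,1,0)
  step pc=8: xor  r3, r5, r6  regs=(0,13,24,1,9,1,0)
  step pc=9: andi  r6, r1, 12  regs=(0,13,24,1,9,1,12)

1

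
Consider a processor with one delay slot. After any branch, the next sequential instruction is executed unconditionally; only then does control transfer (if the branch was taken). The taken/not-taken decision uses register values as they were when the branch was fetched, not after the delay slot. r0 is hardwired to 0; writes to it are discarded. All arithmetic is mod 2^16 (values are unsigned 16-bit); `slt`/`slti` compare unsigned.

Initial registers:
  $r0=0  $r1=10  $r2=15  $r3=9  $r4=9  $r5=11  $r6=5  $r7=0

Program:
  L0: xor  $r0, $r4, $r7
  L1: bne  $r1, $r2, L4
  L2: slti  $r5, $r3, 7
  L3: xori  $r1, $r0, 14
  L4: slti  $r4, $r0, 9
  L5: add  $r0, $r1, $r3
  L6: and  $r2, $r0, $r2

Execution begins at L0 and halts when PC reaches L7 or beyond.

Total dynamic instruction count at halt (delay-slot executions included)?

6

#0 xor  $r0, $r4, $r7 ; 0/10/15/9/9/11/5/0
#1 bne  $r1, $r2, L4 ; 0/10/15/9/9/11/5/0 ; →target
#2 slti  $r5, $r3, 7 ; 0/10/15/9/9/0/5/0
#4 slti  $r4, $r0, 9 ; 0/10/15/9/1/0/5/0
#5 add  $r0, $r1, $r3 ; 0/10/15/9/1/0/5/0
#6 and  $r2, $r0, $r2 ; 0/10/0/9/1/0/5/0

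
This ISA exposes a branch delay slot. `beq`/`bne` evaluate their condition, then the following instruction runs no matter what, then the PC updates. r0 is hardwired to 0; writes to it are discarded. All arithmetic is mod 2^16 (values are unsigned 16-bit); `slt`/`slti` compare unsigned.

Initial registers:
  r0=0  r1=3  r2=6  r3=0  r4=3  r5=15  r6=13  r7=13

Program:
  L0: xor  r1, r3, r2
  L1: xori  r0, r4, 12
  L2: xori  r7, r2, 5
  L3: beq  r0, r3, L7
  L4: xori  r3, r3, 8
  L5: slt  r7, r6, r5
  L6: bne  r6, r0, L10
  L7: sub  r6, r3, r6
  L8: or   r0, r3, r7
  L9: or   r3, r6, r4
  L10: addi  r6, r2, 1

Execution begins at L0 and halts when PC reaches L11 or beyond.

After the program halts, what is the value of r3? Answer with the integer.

[0] xor  r1, r3, r2  →  {r0:0, r1:6, r2:6, r3:0, r4:3, r5:15, r6:13, r7:13}
[1] xori  r0, r4, 12  →  {r0:0, r1:6, r2:6, r3:0, r4:3, r5:15, r6:13, r7:13}
[2] xori  r7, r2, 5  →  {r0:0, r1:6, r2:6, r3:0, r4:3, r5:15, r6:13, r7:3}
[3] beq  r0, r3, L7  →  {r0:0, r1:6, r2:6, r3:0, r4:3, r5:15, r6:13, r7:3}  ⟨branch taken⟩
[4] xori  r3, r3, 8  →  {r0:0, r1:6, r2:6, r3:8, r4:3, r5:15, r6:13, r7:3}
[7] sub  r6, r3, r6  →  {r0:0, r1:6, r2:6, r3:8, r4:3, r5:15, r6:65531, r7:3}
[8] or   r0, r3, r7  →  {r0:0, r1:6, r2:6, r3:8, r4:3, r5:15, r6:65531, r7:3}
[9] or   r3, r6, r4  →  {r0:0, r1:6, r2:6, r3:65531, r4:3, r5:15, r6:65531, r7:3}
[10] addi  r6, r2, 1  →  {r0:0, r1:6, r2:6, r3:65531, r4:3, r5:15, r6:7, r7:3}

65531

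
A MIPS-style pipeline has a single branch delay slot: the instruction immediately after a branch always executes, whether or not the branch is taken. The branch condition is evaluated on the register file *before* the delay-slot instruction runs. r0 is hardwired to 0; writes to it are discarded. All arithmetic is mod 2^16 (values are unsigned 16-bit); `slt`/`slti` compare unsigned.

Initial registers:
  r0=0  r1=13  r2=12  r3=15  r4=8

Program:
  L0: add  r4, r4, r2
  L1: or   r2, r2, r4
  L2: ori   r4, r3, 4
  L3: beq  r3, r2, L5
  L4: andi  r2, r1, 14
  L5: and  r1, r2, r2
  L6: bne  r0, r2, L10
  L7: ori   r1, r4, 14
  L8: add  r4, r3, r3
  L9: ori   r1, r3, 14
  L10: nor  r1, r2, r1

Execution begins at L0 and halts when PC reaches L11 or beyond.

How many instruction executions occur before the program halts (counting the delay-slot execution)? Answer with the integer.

PC=0  add  r4, r4, r2        | r0=0 r1=13 r2=12 r3=15 r4=20
PC=1  or   r2, r2, r4        | r0=0 r1=13 r2=28 r3=15 r4=20
PC=2  ori   r4, r3, 4        | r0=0 r1=13 r2=28 r3=15 r4=15
PC=3  beq  r3, r2, L5        | r0=0 r1=13 r2=28 r3=15 r4=15  [not taken]
PC=4  andi  r2, r1, 14       | r0=0 r1=13 r2=12 r3=15 r4=15
PC=5  and  r1, r2, r2        | r0=0 r1=12 r2=12 r3=15 r4=15
PC=6  bne  r0, r2, L10       | r0=0 r1=12 r2=12 r3=15 r4=15  [TAKEN]
PC=7  ori   r1, r4, 14       | r0=0 r1=15 r2=12 r3=15 r4=15
PC=10 nor  r1, r2, r1        | r0=0 r1=65520 r2=12 r3=15 r4=15

9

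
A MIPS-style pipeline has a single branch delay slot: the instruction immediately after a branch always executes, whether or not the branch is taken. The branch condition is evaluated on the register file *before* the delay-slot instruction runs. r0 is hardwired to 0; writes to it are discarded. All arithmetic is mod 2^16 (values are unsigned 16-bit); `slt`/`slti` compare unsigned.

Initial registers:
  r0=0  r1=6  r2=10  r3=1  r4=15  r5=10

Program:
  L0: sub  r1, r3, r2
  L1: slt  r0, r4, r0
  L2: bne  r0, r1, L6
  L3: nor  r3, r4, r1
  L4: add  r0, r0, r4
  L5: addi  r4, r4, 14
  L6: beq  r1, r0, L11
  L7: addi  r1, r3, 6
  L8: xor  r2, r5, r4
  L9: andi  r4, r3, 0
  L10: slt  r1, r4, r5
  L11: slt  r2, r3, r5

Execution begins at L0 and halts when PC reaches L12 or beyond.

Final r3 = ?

0

PC=0  sub  r1, r3, r2        | r0=0 r1=65527 r2=10 r3=1 r4=15 r5=10
PC=1  slt  r0, r4, r0        | r0=0 r1=65527 r2=10 r3=1 r4=15 r5=10
PC=2  bne  r0, r1, L6        | r0=0 r1=65527 r2=10 r3=1 r4=15 r5=10  [TAKEN]
PC=3  nor  r3, r4, r1        | r0=0 r1=65527 r2=10 r3=0 r4=15 r5=10
PC=6  beq  r1, r0, L11       | r0=0 r1=65527 r2=10 r3=0 r4=15 r5=10  [not taken]
PC=7  addi  r1, r3, 6        | r0=0 r1=6 r2=10 r3=0 r4=15 r5=10
PC=8  xor  r2, r5, r4        | r0=0 r1=6 r2=5 r3=0 r4=15 r5=10
PC=9  andi  r4, r3, 0        | r0=0 r1=6 r2=5 r3=0 r4=0 r5=10
PC=10 slt  r1, r4, r5        | r0=0 r1=1 r2=5 r3=0 r4=0 r5=10
PC=11 slt  r2, r3, r5        | r0=0 r1=1 r2=1 r3=0 r4=0 r5=10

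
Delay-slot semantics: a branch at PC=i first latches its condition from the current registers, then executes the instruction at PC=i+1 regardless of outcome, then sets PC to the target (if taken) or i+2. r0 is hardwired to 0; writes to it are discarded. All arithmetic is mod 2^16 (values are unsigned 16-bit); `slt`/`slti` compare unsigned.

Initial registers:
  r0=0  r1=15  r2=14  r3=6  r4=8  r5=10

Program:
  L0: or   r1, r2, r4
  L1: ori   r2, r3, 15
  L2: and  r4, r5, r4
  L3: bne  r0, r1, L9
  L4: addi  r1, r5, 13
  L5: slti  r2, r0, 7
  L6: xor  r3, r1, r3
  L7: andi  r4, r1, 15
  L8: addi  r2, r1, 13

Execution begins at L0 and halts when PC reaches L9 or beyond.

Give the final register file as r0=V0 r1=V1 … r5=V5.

#0 or   r1, r2, r4 ; 0/14/14/6/8/10
#1 ori   r2, r3, 15 ; 0/14/15/6/8/10
#2 and  r4, r5, r4 ; 0/14/15/6/8/10
#3 bne  r0, r1, L9 ; 0/14/15/6/8/10 ; →target
#4 addi  r1, r5, 13 ; 0/23/15/6/8/10

r0=0 r1=23 r2=15 r3=6 r4=8 r5=10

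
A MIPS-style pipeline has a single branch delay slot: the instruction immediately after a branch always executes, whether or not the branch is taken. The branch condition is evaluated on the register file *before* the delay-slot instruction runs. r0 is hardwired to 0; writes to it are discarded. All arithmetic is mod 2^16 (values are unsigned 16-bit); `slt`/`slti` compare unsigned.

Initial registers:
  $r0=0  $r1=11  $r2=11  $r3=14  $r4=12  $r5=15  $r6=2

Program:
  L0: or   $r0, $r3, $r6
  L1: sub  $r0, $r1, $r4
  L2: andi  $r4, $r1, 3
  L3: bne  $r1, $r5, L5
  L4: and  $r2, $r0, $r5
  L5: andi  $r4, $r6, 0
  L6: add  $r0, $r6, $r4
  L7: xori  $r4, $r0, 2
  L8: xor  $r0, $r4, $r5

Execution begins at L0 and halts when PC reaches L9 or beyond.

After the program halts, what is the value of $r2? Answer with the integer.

  step pc=0: or   $r0, $r3, $r6  regs=(0,11,11,14,12,15,2)
  step pc=1: sub  $r0, $r1, $r4  regs=(0,11,11,14,12,15,2)
  step pc=2: andi  $r4, $r1, 3  regs=(0,11,11,14,3,15,2)
  step pc=3: bne  $r1, $r5, L5  cond=T  regs=(0,11,11,14,3,15,2)
  step pc=4: and  $r2, $r0, $r5  regs=(0,11,0,14,3,15,2)
  step pc=5: andi  $r4, $r6, 0  regs=(0,11,0,14,0,15,2)
  step pc=6: add  $r0, $r6, $r4  regs=(0,11,0,14,0,15,2)
  step pc=7: xori  $r4, $r0, 2  regs=(0,11,0,14,2,15,2)
  step pc=8: xor  $r0, $r4, $r5  regs=(0,11,0,14,2,15,2)

0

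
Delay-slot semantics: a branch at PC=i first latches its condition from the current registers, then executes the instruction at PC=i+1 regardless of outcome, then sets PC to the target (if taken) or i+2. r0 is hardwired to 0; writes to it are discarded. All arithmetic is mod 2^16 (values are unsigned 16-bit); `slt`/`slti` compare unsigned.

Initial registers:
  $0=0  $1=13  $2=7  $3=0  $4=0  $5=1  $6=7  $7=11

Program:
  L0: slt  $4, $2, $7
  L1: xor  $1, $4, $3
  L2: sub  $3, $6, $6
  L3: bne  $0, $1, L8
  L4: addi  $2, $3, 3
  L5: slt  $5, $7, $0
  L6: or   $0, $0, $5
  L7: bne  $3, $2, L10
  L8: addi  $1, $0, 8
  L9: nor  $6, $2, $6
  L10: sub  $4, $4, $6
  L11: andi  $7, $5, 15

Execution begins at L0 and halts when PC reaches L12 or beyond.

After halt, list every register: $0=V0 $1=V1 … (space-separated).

$0=0 $1=8 $2=3 $3=0 $4=9 $5=1 $6=65528 $7=1

[0] slt  $4, $2, $7  →  {$0:0, $1:13, $2:7, $3:0, $4:1, $5:1, $6:7, $7:11}
[1] xor  $1, $4, $3  →  {$0:0, $1:1, $2:7, $3:0, $4:1, $5:1, $6:7, $7:11}
[2] sub  $3, $6, $6  →  {$0:0, $1:1, $2:7, $3:0, $4:1, $5:1, $6:7, $7:11}
[3] bne  $0, $1, L8  →  {$0:0, $1:1, $2:7, $3:0, $4:1, $5:1, $6:7, $7:11}  ⟨branch taken⟩
[4] addi  $2, $3, 3  →  {$0:0, $1:1, $2:3, $3:0, $4:1, $5:1, $6:7, $7:11}
[8] addi  $1, $0, 8  →  {$0:0, $1:8, $2:3, $3:0, $4:1, $5:1, $6:7, $7:11}
[9] nor  $6, $2, $6  →  {$0:0, $1:8, $2:3, $3:0, $4:1, $5:1, $6:65528, $7:11}
[10] sub  $4, $4, $6  →  {$0:0, $1:8, $2:3, $3:0, $4:9, $5:1, $6:65528, $7:11}
[11] andi  $7, $5, 15  →  {$0:0, $1:8, $2:3, $3:0, $4:9, $5:1, $6:65528, $7:1}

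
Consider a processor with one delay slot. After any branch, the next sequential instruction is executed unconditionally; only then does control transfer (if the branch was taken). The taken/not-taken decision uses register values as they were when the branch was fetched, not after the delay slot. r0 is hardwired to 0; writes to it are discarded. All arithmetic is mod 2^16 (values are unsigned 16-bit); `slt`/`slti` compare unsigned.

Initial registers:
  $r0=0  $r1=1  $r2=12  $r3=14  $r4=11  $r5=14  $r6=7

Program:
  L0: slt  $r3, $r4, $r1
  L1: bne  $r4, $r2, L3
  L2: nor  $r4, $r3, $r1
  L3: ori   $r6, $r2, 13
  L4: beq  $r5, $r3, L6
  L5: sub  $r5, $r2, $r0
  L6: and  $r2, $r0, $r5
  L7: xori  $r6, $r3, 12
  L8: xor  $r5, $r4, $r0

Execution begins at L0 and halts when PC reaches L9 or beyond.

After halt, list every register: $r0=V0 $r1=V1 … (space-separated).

PC=0  slt  $r3, $r4, $r1     | $r0=0 $r1=1 $r2=12 $r3=0 $r4=11 $r5=14 $r6=7
PC=1  bne  $r4, $r2, L3      | $r0=0 $r1=1 $r2=12 $r3=0 $r4=11 $r5=14 $r6=7  [TAKEN]
PC=2  nor  $r4, $r3, $r1     | $r0=0 $r1=1 $r2=12 $r3=0 $r4=65534 $r5=14 $r6=7
PC=3  ori   $r6, $r2, 13     | $r0=0 $r1=1 $r2=12 $r3=0 $r4=65534 $r5=14 $r6=13
PC=4  beq  $r5, $r3, L6      | $r0=0 $r1=1 $r2=12 $r3=0 $r4=65534 $r5=14 $r6=13  [not taken]
PC=5  sub  $r5, $r2, $r0     | $r0=0 $r1=1 $r2=12 $r3=0 $r4=65534 $r5=12 $r6=13
PC=6  and  $r2, $r0, $r5     | $r0=0 $r1=1 $r2=0 $r3=0 $r4=65534 $r5=12 $r6=13
PC=7  xori  $r6, $r3, 12     | $r0=0 $r1=1 $r2=0 $r3=0 $r4=65534 $r5=12 $r6=12
PC=8  xor  $r5, $r4, $r0     | $r0=0 $r1=1 $r2=0 $r3=0 $r4=65534 $r5=65534 $r6=12

$r0=0 $r1=1 $r2=0 $r3=0 $r4=65534 $r5=65534 $r6=12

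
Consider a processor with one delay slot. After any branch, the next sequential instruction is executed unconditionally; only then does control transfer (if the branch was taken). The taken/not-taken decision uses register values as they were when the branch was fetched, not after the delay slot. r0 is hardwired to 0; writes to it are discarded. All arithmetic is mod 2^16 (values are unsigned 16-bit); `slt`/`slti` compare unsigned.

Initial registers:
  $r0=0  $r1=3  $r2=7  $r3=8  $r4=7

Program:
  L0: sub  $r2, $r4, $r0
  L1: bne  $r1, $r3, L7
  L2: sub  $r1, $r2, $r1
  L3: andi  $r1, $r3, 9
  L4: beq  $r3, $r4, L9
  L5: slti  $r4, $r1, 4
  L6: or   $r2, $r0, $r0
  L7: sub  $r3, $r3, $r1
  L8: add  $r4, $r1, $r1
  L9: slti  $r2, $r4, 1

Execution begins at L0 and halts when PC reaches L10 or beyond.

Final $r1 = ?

4

PC=0  sub  $r2, $r4, $r0     | $r0=0 $r1=3 $r2=7 $r3=8 $r4=7
PC=1  bne  $r1, $r3, L7      | $r0=0 $r1=3 $r2=7 $r3=8 $r4=7  [TAKEN]
PC=2  sub  $r1, $r2, $r1     | $r0=0 $r1=4 $r2=7 $r3=8 $r4=7
PC=7  sub  $r3, $r3, $r1     | $r0=0 $r1=4 $r2=7 $r3=4 $r4=7
PC=8  add  $r4, $r1, $r1     | $r0=0 $r1=4 $r2=7 $r3=4 $r4=8
PC=9  slti  $r2, $r4, 1      | $r0=0 $r1=4 $r2=0 $r3=4 $r4=8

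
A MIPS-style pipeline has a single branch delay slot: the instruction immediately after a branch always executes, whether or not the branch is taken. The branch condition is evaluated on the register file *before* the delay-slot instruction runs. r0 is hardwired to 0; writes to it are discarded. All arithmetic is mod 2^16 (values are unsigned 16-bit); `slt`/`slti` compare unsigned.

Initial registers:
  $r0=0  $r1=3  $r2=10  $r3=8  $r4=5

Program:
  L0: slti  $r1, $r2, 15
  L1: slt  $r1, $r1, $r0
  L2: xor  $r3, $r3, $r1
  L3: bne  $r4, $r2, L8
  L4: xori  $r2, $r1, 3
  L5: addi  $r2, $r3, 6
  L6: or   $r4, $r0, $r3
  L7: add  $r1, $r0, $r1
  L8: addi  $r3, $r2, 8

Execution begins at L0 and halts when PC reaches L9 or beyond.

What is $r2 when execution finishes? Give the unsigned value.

PC=0  slti  $r1, $r2, 15     | $r0=0 $r1=1 $r2=10 $r3=8 $r4=5
PC=1  slt  $r1, $r1, $r0     | $r0=0 $r1=0 $r2=10 $r3=8 $r4=5
PC=2  xor  $r3, $r3, $r1     | $r0=0 $r1=0 $r2=10 $r3=8 $r4=5
PC=3  bne  $r4, $r2, L8      | $r0=0 $r1=0 $r2=10 $r3=8 $r4=5  [TAKEN]
PC=4  xori  $r2, $r1, 3      | $r0=0 $r1=0 $r2=3 $r3=8 $r4=5
PC=8  addi  $r3, $r2, 8      | $r0=0 $r1=0 $r2=3 $r3=11 $r4=5

3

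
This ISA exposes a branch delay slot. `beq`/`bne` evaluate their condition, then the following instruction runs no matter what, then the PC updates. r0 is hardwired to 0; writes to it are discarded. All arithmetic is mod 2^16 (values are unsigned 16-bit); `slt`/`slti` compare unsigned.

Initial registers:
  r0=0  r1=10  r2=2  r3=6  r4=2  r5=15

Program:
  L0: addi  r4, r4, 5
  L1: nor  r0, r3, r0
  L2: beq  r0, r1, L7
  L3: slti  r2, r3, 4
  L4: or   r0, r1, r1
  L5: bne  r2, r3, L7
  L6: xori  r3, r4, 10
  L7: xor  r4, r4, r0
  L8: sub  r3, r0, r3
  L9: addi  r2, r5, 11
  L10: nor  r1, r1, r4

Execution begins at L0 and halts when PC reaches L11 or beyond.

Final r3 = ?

65523

  step pc=0: addi  r4, r4, 5  regs=(0,10,2,6,7,15)
  step pc=1: nor  r0, r3, r0  regs=(0,10,2,6,7,15)
  step pc=2: beq  r0, r1, L7  cond=F  regs=(0,10,2,6,7,15)
  step pc=3: slti  r2, r3, 4  regs=(0,10,0,6,7,15)
  step pc=4: or   r0, r1, r1  regs=(0,10,0,6,7,15)
  step pc=5: bne  r2, r3, L7  cond=T  regs=(0,10,0,6,7,15)
  step pc=6: xori  r3, r4, 10  regs=(0,10,0,13,7,15)
  step pc=7: xor  r4, r4, r0  regs=(0,10,0,13,7,15)
  step pc=8: sub  r3, r0, r3  regs=(0,10,0,65523,7,15)
  step pc=9: addi  r2, r5, 11  regs=(0,10,26,65523,7,15)
  step pc=10: nor  r1, r1, r4  regs=(0,65520,26,65523,7,15)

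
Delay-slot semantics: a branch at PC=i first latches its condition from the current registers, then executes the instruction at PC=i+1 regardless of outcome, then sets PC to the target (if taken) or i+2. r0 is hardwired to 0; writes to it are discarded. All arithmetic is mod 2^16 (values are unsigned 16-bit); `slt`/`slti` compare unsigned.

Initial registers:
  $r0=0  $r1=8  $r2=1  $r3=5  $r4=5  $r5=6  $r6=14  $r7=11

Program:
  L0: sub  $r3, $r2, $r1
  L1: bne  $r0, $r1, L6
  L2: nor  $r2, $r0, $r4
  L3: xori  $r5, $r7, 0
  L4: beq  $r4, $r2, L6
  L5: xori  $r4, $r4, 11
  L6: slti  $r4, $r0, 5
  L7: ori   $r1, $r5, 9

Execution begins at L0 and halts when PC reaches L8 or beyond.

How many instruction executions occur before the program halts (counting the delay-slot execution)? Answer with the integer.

#0 sub  $r3, $r2, $r1 ; 0/8/1/65529/5/6/14/11
#1 bne  $r0, $r1, L6 ; 0/8/1/65529/5/6/14/11 ; →target
#2 nor  $r2, $r0, $r4 ; 0/8/65530/65529/5/6/14/11
#6 slti  $r4, $r0, 5 ; 0/8/65530/65529/1/6/14/11
#7 ori   $r1, $r5, 9 ; 0/15/65530/65529/1/6/14/11

5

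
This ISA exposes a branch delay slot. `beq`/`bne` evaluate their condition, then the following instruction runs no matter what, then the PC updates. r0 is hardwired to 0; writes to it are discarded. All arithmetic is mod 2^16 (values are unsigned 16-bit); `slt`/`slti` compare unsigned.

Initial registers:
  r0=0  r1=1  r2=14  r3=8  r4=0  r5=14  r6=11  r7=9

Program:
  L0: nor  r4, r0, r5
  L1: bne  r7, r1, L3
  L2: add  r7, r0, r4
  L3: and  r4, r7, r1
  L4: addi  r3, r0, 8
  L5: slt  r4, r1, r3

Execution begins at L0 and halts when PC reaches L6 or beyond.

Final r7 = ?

65521

  step pc=0: nor  r4, r0, r5  regs=(0,1,14,8,65521,14,11,9)
  step pc=1: bne  r7, r1, L3  cond=T  regs=(0,1,14,8,65521,14,11,9)
  step pc=2: add  r7, r0, r4  regs=(0,1,14,8,65521,14,11,65521)
  step pc=3: and  r4, r7, r1  regs=(0,1,14,8,1,14,11,65521)
  step pc=4: addi  r3, r0, 8  regs=(0,1,14,8,1,14,11,65521)
  step pc=5: slt  r4, r1, r3  regs=(0,1,14,8,1,14,11,65521)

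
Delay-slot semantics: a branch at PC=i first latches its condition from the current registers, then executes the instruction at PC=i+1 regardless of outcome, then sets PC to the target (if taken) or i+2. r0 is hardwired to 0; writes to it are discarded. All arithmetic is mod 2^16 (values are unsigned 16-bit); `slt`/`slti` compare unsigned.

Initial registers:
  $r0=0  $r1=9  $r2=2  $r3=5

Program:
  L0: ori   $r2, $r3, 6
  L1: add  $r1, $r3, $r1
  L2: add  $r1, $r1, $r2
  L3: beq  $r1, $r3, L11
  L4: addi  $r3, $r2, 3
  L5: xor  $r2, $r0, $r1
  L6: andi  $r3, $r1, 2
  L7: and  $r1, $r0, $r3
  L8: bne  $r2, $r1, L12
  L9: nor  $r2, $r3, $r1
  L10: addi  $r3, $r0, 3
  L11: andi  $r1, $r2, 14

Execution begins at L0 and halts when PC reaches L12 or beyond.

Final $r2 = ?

65535

#0 ori   $r2, $r3, 6 ; 0/9/7/5
#1 add  $r1, $r3, $r1 ; 0/14/7/5
#2 add  $r1, $r1, $r2 ; 0/21/7/5
#3 beq  $r1, $r3, L11 ; 0/21/7/5 ; →fallthru
#4 addi  $r3, $r2, 3 ; 0/21/7/10
#5 xor  $r2, $r0, $r1 ; 0/21/21/10
#6 andi  $r3, $r1, 2 ; 0/21/21/0
#7 and  $r1, $r0, $r3 ; 0/0/21/0
#8 bne  $r2, $r1, L12 ; 0/0/21/0 ; →target
#9 nor  $r2, $r3, $r1 ; 0/0/65535/0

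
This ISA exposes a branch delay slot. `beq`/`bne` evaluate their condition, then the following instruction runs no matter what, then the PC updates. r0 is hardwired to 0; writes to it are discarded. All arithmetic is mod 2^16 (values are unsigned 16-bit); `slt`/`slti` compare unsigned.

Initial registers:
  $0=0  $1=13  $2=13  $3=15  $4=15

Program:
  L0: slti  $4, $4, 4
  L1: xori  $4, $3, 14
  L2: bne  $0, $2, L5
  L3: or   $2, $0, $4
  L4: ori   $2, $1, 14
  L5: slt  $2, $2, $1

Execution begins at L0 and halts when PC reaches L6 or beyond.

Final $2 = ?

1

PC=0  slti  $4, $4, 4        | $0=0 $1=13 $2=13 $3=15 $4=0
PC=1  xori  $4, $3, 14       | $0=0 $1=13 $2=13 $3=15 $4=1
PC=2  bne  $0, $2, L5        | $0=0 $1=13 $2=13 $3=15 $4=1  [TAKEN]
PC=3  or   $2, $0, $4        | $0=0 $1=13 $2=1 $3=15 $4=1
PC=5  slt  $2, $2, $1        | $0=0 $1=13 $2=1 $3=15 $4=1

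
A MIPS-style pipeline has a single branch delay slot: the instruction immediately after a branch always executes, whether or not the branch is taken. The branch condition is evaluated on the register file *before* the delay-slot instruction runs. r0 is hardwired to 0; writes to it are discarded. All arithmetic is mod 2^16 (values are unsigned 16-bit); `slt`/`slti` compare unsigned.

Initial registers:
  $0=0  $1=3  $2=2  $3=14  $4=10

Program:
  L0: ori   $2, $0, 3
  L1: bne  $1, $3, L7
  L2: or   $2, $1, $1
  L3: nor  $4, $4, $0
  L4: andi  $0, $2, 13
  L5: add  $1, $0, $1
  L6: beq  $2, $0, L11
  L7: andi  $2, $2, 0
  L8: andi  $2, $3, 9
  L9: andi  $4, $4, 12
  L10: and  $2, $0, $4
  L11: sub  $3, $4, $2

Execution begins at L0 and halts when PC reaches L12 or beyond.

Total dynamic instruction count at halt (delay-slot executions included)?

PC=0  ori   $2, $0, 3        | $0=0 $1=3 $2=3 $3=14 $4=10
PC=1  bne  $1, $3, L7        | $0=0 $1=3 $2=3 $3=14 $4=10  [TAKEN]
PC=2  or   $2, $1, $1        | $0=0 $1=3 $2=3 $3=14 $4=10
PC=7  andi  $2, $2, 0        | $0=0 $1=3 $2=0 $3=14 $4=10
PC=8  andi  $2, $3, 9        | $0=0 $1=3 $2=8 $3=14 $4=10
PC=9  andi  $4, $4, 12       | $0=0 $1=3 $2=8 $3=14 $4=8
PC=10 and  $2, $0, $4        | $0=0 $1=3 $2=0 $3=14 $4=8
PC=11 sub  $3, $4, $2        | $0=0 $1=3 $2=0 $3=8 $4=8

8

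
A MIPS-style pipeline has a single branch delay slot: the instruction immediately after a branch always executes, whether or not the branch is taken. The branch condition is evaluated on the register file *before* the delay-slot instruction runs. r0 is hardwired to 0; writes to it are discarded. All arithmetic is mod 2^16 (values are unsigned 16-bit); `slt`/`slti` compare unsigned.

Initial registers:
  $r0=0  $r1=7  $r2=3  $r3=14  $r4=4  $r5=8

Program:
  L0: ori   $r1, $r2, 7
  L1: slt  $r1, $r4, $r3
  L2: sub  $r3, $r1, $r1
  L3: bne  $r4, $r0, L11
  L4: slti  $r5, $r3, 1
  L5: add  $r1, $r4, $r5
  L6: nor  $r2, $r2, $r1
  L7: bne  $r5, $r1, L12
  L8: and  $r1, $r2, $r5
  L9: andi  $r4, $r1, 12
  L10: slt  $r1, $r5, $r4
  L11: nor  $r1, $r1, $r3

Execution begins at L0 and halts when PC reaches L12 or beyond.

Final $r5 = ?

  step pc=0: ori   $r1, $r2, 7  regs=(0,7,3,14,4,8)
  step pc=1: slt  $r1, $r4, $r3  regs=(0,1,3,14,4,8)
  step pc=2: sub  $r3, $r1, $r1  regs=(0,1,3,0,4,8)
  step pc=3: bne  $r4, $r0, L11  cond=T  regs=(0,1,3,0,4,8)
  step pc=4: slti  $r5, $r3, 1  regs=(0,1,3,0,4,1)
  step pc=11: nor  $r1, $r1, $r3  regs=(0,65534,3,0,4,1)

1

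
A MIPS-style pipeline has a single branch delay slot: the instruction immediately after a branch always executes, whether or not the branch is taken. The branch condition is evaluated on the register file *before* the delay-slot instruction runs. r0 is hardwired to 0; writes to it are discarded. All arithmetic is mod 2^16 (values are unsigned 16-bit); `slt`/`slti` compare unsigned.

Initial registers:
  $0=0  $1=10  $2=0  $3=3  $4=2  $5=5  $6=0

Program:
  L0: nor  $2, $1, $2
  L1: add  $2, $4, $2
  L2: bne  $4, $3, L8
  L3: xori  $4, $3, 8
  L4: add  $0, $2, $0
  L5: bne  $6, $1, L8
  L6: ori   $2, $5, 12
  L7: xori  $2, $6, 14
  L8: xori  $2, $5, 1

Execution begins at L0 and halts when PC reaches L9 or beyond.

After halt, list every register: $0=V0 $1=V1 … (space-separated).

$0=0 $1=10 $2=4 $3=3 $4=11 $5=5 $6=0

#0 nor  $2, $1, $2 ; 0/10/65525/3/2/5/0
#1 add  $2, $4, $2 ; 0/10/65527/3/2/5/0
#2 bne  $4, $3, L8 ; 0/10/65527/3/2/5/0 ; →target
#3 xori  $4, $3, 8 ; 0/10/65527/3/11/5/0
#8 xori  $2, $5, 1 ; 0/10/4/3/11/5/0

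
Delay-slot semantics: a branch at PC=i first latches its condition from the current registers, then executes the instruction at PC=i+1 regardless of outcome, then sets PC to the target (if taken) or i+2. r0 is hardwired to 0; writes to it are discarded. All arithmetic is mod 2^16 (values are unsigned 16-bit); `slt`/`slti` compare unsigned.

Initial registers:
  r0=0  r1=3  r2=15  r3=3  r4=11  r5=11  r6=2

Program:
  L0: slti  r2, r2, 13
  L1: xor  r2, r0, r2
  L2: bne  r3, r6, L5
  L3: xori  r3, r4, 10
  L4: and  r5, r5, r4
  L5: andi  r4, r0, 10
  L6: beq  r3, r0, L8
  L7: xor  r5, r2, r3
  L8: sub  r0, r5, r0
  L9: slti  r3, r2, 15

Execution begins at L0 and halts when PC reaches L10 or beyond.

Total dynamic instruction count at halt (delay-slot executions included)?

#0 slti  r2, r2, 13 ; 0/3/0/3/11/11/2
#1 xor  r2, r0, r2 ; 0/3/0/3/11/11/2
#2 bne  r3, r6, L5 ; 0/3/0/3/11/11/2 ; →target
#3 xori  r3, r4, 10 ; 0/3/0/1/11/11/2
#5 andi  r4, r0, 10 ; 0/3/0/1/0/11/2
#6 beq  r3, r0, L8 ; 0/3/0/1/0/11/2 ; →fallthru
#7 xor  r5, r2, r3 ; 0/3/0/1/0/1/2
#8 sub  r0, r5, r0 ; 0/3/0/1/0/1/2
#9 slti  r3, r2, 15 ; 0/3/0/1/0/1/2

9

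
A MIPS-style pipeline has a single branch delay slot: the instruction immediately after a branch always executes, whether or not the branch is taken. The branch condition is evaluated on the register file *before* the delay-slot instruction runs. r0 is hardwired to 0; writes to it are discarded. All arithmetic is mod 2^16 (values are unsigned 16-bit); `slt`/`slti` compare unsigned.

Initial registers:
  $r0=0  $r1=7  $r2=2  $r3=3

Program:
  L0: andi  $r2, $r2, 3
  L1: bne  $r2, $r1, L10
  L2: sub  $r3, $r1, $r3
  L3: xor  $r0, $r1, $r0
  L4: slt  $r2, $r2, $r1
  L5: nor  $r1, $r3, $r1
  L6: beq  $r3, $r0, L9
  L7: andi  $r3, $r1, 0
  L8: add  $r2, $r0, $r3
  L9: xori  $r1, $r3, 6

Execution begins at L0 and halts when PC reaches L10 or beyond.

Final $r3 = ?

4

#0 andi  $r2, $r2, 3 ; 0/7/2/3
#1 bne  $r2, $r1, L10 ; 0/7/2/3 ; →target
#2 sub  $r3, $r1, $r3 ; 0/7/2/4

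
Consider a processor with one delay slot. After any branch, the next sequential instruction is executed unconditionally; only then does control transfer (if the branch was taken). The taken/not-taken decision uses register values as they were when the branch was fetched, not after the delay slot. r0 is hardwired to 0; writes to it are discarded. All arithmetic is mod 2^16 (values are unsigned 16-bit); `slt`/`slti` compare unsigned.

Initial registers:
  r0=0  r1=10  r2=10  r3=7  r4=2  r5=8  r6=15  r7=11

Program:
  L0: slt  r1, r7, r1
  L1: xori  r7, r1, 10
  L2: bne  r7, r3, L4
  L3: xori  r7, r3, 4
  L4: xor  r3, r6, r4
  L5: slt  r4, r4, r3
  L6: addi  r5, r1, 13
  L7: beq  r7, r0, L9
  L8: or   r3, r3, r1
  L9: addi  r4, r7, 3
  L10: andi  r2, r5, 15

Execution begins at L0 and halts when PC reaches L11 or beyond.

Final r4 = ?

6

#0 slt  r1, r7, r1 ; 0/0/10/7/2/8/15/11
#1 xori  r7, r1, 10 ; 0/0/10/7/2/8/15/10
#2 bne  r7, r3, L4 ; 0/0/10/7/2/8/15/10 ; →target
#3 xori  r7, r3, 4 ; 0/0/10/7/2/8/15/3
#4 xor  r3, r6, r4 ; 0/0/10/13/2/8/15/3
#5 slt  r4, r4, r3 ; 0/0/10/13/1/8/15/3
#6 addi  r5, r1, 13 ; 0/0/10/13/1/13/15/3
#7 beq  r7, r0, L9 ; 0/0/10/13/1/13/15/3 ; →fallthru
#8 or   r3, r3, r1 ; 0/0/10/13/1/13/15/3
#9 addi  r4, r7, 3 ; 0/0/10/13/6/13/15/3
#10 andi  r2, r5, 15 ; 0/0/13/13/6/13/15/3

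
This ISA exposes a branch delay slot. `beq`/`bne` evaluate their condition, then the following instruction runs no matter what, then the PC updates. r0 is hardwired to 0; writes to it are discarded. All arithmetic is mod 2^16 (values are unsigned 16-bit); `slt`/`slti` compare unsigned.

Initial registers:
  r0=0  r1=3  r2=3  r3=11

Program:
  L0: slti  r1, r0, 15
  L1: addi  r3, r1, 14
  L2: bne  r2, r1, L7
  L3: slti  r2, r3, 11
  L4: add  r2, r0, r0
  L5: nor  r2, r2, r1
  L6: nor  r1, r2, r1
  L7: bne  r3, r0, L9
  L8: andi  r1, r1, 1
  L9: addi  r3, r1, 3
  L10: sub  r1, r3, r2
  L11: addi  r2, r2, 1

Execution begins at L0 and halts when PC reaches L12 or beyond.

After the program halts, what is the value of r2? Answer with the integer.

1

#0 slti  r1, r0, 15 ; 0/1/3/11
#1 addi  r3, r1, 14 ; 0/1/3/15
#2 bne  r2, r1, L7 ; 0/1/3/15 ; →target
#3 slti  r2, r3, 11 ; 0/1/0/15
#7 bne  r3, r0, L9 ; 0/1/0/15 ; →target
#8 andi  r1, r1, 1 ; 0/1/0/15
#9 addi  r3, r1, 3 ; 0/1/0/4
#10 sub  r1, r3, r2 ; 0/4/0/4
#11 addi  r2, r2, 1 ; 0/4/1/4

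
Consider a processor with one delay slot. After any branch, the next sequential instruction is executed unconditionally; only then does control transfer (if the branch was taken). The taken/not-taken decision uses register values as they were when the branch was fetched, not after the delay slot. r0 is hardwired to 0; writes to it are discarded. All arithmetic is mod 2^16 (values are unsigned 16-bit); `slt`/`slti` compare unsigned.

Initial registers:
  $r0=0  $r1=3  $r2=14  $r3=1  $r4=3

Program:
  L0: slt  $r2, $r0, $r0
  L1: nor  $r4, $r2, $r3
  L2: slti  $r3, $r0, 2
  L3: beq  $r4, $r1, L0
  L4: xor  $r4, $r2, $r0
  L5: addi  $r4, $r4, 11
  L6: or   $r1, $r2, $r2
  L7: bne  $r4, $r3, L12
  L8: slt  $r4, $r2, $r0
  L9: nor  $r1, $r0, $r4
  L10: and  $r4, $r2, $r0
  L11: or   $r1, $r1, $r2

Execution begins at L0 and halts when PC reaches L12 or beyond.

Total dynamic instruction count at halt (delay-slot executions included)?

PC=0  slt  $r2, $r0, $r0     | $r0=0 $r1=3 $r2=0 $r3=1 $r4=3
PC=1  nor  $r4, $r2, $r3     | $r0=0 $r1=3 $r2=0 $r3=1 $r4=65534
PC=2  slti  $r3, $r0, 2      | $r0=0 $r1=3 $r2=0 $r3=1 $r4=65534
PC=3  beq  $r4, $r1, L0      | $r0=0 $r1=3 $r2=0 $r3=1 $r4=65534  [not taken]
PC=4  xor  $r4, $r2, $r0     | $r0=0 $r1=3 $r2=0 $r3=1 $r4=0
PC=5  addi  $r4, $r4, 11     | $r0=0 $r1=3 $r2=0 $r3=1 $r4=11
PC=6  or   $r1, $r2, $r2     | $r0=0 $r1=0 $r2=0 $r3=1 $r4=11
PC=7  bne  $r4, $r3, L12     | $r0=0 $r1=0 $r2=0 $r3=1 $r4=11  [TAKEN]
PC=8  slt  $r4, $r2, $r0     | $r0=0 $r1=0 $r2=0 $r3=1 $r4=0

9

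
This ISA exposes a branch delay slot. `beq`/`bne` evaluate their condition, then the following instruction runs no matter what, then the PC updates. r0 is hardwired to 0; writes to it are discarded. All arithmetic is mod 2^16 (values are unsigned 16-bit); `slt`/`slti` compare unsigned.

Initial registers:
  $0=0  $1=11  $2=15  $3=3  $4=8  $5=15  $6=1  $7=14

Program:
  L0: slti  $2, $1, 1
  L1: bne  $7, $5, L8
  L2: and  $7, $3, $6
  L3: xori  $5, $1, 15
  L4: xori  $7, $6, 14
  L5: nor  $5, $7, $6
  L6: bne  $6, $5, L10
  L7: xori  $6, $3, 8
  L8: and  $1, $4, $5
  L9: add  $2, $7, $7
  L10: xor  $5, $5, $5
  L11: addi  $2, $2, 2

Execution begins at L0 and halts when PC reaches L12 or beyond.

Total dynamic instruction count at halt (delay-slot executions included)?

  step pc=0: slti  $2, $1, 1  regs=(0,11,0,3,8,15,1,14)
  step pc=1: bne  $7, $5, L8  cond=T  regs=(0,11,0,3,8,15,1,14)
  step pc=2: and  $7, $3, $6  regs=(0,11,0,3,8,15,1,1)
  step pc=8: and  $1, $4, $5  regs=(0,8,0,3,8,15,1,1)
  step pc=9: add  $2, $7, $7  regs=(0,8,2,3,8,15,1,1)
  step pc=10: xor  $5, $5, $5  regs=(0,8,2,3,8,0,1,1)
  step pc=11: addi  $2, $2, 2  regs=(0,8,4,3,8,0,1,1)

7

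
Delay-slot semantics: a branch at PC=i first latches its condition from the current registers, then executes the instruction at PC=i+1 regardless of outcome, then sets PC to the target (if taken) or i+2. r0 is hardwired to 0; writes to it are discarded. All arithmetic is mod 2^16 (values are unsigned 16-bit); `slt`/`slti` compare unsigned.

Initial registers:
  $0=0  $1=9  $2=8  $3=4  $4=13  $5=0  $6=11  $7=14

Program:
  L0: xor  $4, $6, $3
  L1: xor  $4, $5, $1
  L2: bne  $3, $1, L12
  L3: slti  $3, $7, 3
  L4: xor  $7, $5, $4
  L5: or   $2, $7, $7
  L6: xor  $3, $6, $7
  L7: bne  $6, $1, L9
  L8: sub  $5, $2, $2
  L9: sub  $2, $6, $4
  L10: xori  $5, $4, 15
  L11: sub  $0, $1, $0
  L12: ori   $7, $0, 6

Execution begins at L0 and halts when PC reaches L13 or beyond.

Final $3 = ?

  step pc=0: xor  $4, $6, $3  regs=(0,9,8,4,15,0,11,14)
  step pc=1: xor  $4, $5, $1  regs=(0,9,8,4,9,0,11,14)
  step pc=2: bne  $3, $1, L12  cond=T  regs=(0,9,8,4,9,0,11,14)
  step pc=3: slti  $3, $7, 3  regs=(0,9,8,0,9,0,11,14)
  step pc=12: ori   $7, $0, 6  regs=(0,9,8,0,9,0,11,6)

0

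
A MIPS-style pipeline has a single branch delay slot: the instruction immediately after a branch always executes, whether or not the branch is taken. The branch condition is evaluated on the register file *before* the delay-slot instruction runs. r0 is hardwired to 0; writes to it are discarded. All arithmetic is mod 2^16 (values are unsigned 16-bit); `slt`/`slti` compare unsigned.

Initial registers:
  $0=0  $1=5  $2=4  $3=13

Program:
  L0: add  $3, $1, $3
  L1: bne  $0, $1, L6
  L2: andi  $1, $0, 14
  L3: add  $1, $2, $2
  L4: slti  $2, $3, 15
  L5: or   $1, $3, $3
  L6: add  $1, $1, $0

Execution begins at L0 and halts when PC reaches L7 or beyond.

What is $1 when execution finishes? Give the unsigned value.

  step pc=0: add  $3, $1, $3  regs=(0,5,4,18)
  step pc=1: bne  $0, $1, L6  cond=T  regs=(0,5,4,18)
  step pc=2: andi  $1, $0, 14  regs=(0,0,4,18)
  step pc=6: add  $1, $1, $0  regs=(0,0,4,18)

0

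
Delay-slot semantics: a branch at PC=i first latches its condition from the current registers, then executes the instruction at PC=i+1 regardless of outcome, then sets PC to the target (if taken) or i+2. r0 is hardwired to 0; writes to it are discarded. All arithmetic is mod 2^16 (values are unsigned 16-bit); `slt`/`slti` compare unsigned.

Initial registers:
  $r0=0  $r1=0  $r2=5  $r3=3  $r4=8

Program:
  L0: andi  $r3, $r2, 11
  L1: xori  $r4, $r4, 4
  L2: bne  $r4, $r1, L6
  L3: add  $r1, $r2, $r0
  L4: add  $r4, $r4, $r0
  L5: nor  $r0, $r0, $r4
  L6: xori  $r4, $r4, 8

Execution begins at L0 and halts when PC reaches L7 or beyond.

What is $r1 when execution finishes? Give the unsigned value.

[0] andi  $r3, $r2, 11  →  {$r0:0, $r1:0, $r2:5, $r3:1, $r4:8}
[1] xori  $r4, $r4, 4  →  {$r0:0, $r1:0, $r2:5, $r3:1, $r4:12}
[2] bne  $r4, $r1, L6  →  {$r0:0, $r1:0, $r2:5, $r3:1, $r4:12}  ⟨branch taken⟩
[3] add  $r1, $r2, $r0  →  {$r0:0, $r1:5, $r2:5, $r3:1, $r4:12}
[6] xori  $r4, $r4, 8  →  {$r0:0, $r1:5, $r2:5, $r3:1, $r4:4}

5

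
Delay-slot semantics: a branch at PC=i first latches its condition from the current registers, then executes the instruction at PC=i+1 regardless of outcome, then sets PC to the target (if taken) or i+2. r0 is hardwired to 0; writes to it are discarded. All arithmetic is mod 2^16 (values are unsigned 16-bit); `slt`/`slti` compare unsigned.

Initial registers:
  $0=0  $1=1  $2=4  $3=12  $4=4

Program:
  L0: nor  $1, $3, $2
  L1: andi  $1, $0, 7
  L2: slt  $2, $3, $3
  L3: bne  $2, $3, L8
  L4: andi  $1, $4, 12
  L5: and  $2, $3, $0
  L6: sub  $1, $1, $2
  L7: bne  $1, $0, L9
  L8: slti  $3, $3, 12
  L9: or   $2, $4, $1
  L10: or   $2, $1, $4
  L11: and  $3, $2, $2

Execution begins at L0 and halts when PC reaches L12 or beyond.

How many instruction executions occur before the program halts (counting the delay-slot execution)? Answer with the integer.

#0 nor  $1, $3, $2 ; 0/65523/4/12/4
#1 andi  $1, $0, 7 ; 0/0/4/12/4
#2 slt  $2, $3, $3 ; 0/0/0/12/4
#3 bne  $2, $3, L8 ; 0/0/0/12/4 ; →target
#4 andi  $1, $4, 12 ; 0/4/0/12/4
#8 slti  $3, $3, 12 ; 0/4/0/0/4
#9 or   $2, $4, $1 ; 0/4/4/0/4
#10 or   $2, $1, $4 ; 0/4/4/0/4
#11 and  $3, $2, $2 ; 0/4/4/4/4

9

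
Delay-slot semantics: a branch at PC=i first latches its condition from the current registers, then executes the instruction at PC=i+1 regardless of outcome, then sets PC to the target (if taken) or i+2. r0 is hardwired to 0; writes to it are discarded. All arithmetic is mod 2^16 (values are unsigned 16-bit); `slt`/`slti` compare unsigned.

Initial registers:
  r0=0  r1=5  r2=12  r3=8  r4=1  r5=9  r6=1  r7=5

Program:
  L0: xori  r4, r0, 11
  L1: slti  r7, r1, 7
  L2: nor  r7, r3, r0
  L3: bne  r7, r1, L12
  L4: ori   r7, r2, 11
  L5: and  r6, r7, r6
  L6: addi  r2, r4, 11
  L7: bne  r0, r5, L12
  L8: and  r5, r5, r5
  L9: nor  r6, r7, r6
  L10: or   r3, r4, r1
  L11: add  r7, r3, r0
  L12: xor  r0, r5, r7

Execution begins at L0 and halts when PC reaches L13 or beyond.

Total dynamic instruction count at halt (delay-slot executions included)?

#0 xori  r4, r0, 11 ; 0/5/12/8/11/9/1/5
#1 slti  r7, r1, 7 ; 0/5/12/8/11/9/1/1
#2 nor  r7, r3, r0 ; 0/5/12/8/11/9/1/65527
#3 bne  r7, r1, L12 ; 0/5/12/8/11/9/1/65527 ; →target
#4 ori   r7, r2, 11 ; 0/5/12/8/11/9/1/15
#12 xor  r0, r5, r7 ; 0/5/12/8/11/9/1/15

6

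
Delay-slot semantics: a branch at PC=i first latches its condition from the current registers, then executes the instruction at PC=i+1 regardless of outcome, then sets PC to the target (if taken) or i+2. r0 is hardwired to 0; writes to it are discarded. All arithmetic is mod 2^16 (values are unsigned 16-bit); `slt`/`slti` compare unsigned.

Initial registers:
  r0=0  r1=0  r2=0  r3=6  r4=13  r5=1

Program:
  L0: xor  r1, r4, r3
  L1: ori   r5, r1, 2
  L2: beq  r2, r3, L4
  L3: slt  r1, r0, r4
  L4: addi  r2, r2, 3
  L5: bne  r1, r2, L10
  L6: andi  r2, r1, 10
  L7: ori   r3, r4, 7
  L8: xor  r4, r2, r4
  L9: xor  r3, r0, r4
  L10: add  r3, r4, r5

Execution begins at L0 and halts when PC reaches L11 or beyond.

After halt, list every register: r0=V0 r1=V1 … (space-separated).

#0 xor  r1, r4, r3 ; 0/11/0/6/13/1
#1 ori   r5, r1, 2 ; 0/11/0/6/13/11
#2 beq  r2, r3, L4 ; 0/11/0/6/13/11 ; →fallthru
#3 slt  r1, r0, r4 ; 0/1/0/6/13/11
#4 addi  r2, r2, 3 ; 0/1/3/6/13/11
#5 bne  r1, r2, L10 ; 0/1/3/6/13/11 ; →target
#6 andi  r2, r1, 10 ; 0/1/0/6/13/11
#10 add  r3, r4, r5 ; 0/1/0/24/13/11

r0=0 r1=1 r2=0 r3=24 r4=13 r5=11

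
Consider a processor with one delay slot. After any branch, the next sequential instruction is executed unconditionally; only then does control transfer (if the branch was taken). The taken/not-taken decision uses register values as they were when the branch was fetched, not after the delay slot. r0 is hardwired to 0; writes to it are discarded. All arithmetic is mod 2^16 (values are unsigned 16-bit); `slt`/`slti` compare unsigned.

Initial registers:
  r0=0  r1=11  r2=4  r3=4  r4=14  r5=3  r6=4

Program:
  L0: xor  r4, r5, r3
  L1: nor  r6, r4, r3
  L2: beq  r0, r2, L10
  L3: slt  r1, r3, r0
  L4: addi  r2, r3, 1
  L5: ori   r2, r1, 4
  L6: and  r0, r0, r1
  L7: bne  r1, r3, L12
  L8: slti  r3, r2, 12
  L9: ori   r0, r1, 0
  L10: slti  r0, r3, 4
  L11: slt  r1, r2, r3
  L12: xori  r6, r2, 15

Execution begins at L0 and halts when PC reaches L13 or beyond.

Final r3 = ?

PC=0  xor  r4, r5, r3        | r0=0 r1=11 r2=4 r3=4 r4=7 r5=3 r6=4
PC=1  nor  r6, r4, r3        | r0=0 r1=11 r2=4 r3=4 r4=7 r5=3 r6=65528
PC=2  beq  r0, r2, L10       | r0=0 r1=11 r2=4 r3=4 r4=7 r5=3 r6=65528  [not taken]
PC=3  slt  r1, r3, r0        | r0=0 r1=0 r2=4 r3=4 r4=7 r5=3 r6=65528
PC=4  addi  r2, r3, 1        | r0=0 r1=0 r2=5 r3=4 r4=7 r5=3 r6=65528
PC=5  ori   r2, r1, 4        | r0=0 r1=0 r2=4 r3=4 r4=7 r5=3 r6=65528
PC=6  and  r0, r0, r1        | r0=0 r1=0 r2=4 r3=4 r4=7 r5=3 r6=65528
PC=7  bne  r1, r3, L12       | r0=0 r1=0 r2=4 r3=4 r4=7 r5=3 r6=65528  [TAKEN]
PC=8  slti  r3, r2, 12       | r0=0 r1=0 r2=4 r3=1 r4=7 r5=3 r6=65528
PC=12 xori  r6, r2, 15       | r0=0 r1=0 r2=4 r3=1 r4=7 r5=3 r6=11

1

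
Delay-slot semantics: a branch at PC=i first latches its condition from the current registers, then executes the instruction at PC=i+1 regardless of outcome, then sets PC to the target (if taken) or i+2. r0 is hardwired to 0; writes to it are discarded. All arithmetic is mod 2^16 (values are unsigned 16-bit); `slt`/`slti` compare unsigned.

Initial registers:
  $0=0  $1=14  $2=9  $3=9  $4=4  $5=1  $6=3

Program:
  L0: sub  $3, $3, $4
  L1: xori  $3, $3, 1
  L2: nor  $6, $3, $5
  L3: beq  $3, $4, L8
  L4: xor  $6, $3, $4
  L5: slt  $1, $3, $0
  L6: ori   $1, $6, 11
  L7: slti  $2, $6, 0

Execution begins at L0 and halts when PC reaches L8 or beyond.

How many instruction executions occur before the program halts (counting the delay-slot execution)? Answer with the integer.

5

[0] sub  $3, $3, $4  →  {$0:0, $1:14, $2:9, $3:5, $4:4, $5:1, $6:3}
[1] xori  $3, $3, 1  →  {$0:0, $1:14, $2:9, $3:4, $4:4, $5:1, $6:3}
[2] nor  $6, $3, $5  →  {$0:0, $1:14, $2:9, $3:4, $4:4, $5:1, $6:65530}
[3] beq  $3, $4, L8  →  {$0:0, $1:14, $2:9, $3:4, $4:4, $5:1, $6:65530}  ⟨branch taken⟩
[4] xor  $6, $3, $4  →  {$0:0, $1:14, $2:9, $3:4, $4:4, $5:1, $6:0}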